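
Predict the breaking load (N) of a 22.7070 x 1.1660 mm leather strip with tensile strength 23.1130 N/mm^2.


Formula: F = TS * w * t
Substituting: F = 23.1130 * 22.7070 * 1.1660
Result: 611.9482 N


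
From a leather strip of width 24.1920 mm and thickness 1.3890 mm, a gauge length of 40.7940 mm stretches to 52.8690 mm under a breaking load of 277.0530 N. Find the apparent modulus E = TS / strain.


TS = F / (w * t) = 277.0530 / (24.1920 * 1.3890) = 8.2450 N/mm^2
strain = (Lf - L0) / L0 = (52.8690 - 40.7940) / 40.7940 = 0.2960
E = TS / strain = 8.2450 / 0.2960 = 27.8547 N/mm^2


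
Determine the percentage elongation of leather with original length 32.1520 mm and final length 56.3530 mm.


Formula: Elongation = (Lf - L0) / L0 * 100
Substituting: Elongation = (56.3530 - 32.1520) / 32.1520 * 100
Result: 75.2706 %


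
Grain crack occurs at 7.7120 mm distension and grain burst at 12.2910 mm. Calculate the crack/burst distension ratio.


Formula: Ratio = crack / burst
Substituting: Ratio = 7.7120 / 12.2910
Result: 0.6275


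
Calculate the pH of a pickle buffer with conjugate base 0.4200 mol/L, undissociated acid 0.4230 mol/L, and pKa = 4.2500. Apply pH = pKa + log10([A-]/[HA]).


ratio = [A-] / [HA] = 0.4200 / 0.4230 = 0.9929
log10(ratio) = -0.00309108
pH = pKa + log10(ratio) = 4.2500 - 0.00309108 = 4.2469


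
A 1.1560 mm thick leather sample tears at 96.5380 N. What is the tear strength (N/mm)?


Formula: Tear strength = force / thickness
Substituting: Tear strength = 96.5380 / 1.1560
Result: 83.5104 N/mm


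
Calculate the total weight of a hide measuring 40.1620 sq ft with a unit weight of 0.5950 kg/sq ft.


Formula: Weight = area * weight_per_sqft
Substituting: Weight = 40.1620 * 0.5950
Result: 23.8964 kg


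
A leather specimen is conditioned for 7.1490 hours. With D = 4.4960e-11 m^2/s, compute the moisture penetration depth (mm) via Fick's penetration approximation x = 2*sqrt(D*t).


t = 7.1490 hr * 3600 = 25736.4000 s
D * t = 4.4960e-11 * 25736.4000 = 1.1571e-06
x = 2 * sqrt(D*t) = 2 * sqrt(1.1571e-06) = 0.00215138 m = 2.1514 mm


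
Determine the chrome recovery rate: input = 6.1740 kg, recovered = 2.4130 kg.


Formula: Recovery = recovered / input * 100
Substituting: Recovery = 2.4130 / 6.1740 * 100
Result: 39.0833 %


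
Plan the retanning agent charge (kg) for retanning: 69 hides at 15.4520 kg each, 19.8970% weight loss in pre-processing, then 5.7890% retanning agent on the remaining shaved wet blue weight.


Total_raw = N * avg_wt = 69 * 15.4520 = 1066.1880 kg
Substrate = Total_raw * (1 - loss/100) = 1066.1880 * (1 - 19.8970/100) = 854.0486 kg
Retan = Substrate * pct / 100 = 854.0486 * 5.7890 / 100 = 49.4409 kg


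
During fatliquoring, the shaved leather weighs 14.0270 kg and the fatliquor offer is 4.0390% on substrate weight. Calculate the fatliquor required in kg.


Formula: Fat = substrate * pct / 100
Substituting: Fat = 14.0270 * 4.0390 / 100
Result: 0.5666 kg


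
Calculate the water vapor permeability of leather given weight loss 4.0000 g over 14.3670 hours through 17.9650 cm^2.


Formula: WVP = loss / (area * time)
Substituting: WVP = 4.0000 / (17.9650 * 14.3670)
Result: 0.0154977 g/(cm^2*hr)


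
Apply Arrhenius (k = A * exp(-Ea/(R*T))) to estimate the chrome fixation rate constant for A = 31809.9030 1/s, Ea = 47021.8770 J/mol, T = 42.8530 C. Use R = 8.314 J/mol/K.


T_K = T_C + 273.15 = 42.8530 + 273.15 = 316.0030 K
exponent = -Ea / (R * T_K) = -47021.8770 / (8.314 * 316.0030) = -17.8978
k = A * exp(exponent) = 31809.9030 * exp(-17.8978) = 5.3662e-04 1/s


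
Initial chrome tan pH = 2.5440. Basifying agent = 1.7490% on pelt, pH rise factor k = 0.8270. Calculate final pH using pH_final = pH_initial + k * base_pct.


Formula: pH_final = pH_initial + k * base_pct
Substituting: pH_final = 2.5440 + 0.8270 * 1.7490
Result: 3.9904


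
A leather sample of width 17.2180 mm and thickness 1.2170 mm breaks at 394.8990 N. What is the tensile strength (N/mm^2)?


Formula: TS = force / (width * thickness)
Substituting: TS = 394.8990 / (17.2180 * 1.2170)
Result: 18.8457 N/mm^2


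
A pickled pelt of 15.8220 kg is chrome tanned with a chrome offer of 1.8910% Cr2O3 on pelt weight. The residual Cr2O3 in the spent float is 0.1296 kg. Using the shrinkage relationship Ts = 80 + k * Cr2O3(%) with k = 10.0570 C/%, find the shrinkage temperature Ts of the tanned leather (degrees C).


Offered = pelt * offer_pct / 100 = 15.8220 * 1.8910 / 100 = 0.2992 kg
Uptake = offered - residual = 0.2992 - 0.1296 = 0.1696 kg
Cr2O3% on pelt = uptake / pelt * 100 = 0.1696 / 15.8220 * 100 = 1.0719 %
Ts = 80 + k * Cr2O3% = 80 + 10.0570 * 1.0719 = 90.7800 C


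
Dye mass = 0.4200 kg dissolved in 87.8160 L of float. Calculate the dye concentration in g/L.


Formula: Conc = dye_mass(kg) / volume(L) * 1000
Substituting: Conc = 0.4200 / 87.8160 * 1000
Result: 4.7827 g/L


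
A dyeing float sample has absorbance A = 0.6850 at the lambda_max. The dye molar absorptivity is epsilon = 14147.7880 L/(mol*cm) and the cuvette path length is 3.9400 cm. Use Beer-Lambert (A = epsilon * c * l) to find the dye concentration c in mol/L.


Formula: c = A / (epsilon * l)
Substituting: c = 0.6850 / (14147.7880 * 3.9400)
Result: 1.2289e-05 mol/L


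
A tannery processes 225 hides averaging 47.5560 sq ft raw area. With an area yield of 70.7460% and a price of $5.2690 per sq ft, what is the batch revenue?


Raw_total = N * avg_area = 225 * 47.5560 = 10700.1000 sq ft
Finished = Raw_total * yield / 100 = 10700.1000 * 70.7460 / 100 = 7569.8927 sq ft
Value = Finished * price = 7569.8927 * 5.2690 = 39885.7649 $


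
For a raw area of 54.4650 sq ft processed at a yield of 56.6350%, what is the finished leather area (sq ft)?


Formula: finished = raw * yield / 100
Substituting: finished = 54.4650 * 56.6350 / 100
Result: 30.8463 sq ft


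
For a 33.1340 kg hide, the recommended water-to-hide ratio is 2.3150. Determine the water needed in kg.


Formula: Water = hide_weight * ratio
Substituting: Water = 33.1340 * 2.3150
Result: 76.7052 kg


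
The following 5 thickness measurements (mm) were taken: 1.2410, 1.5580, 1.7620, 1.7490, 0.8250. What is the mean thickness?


Formula: Average = sum / n
Substituting: Average = 7.1350 / 5
Result: 1.4270 mm


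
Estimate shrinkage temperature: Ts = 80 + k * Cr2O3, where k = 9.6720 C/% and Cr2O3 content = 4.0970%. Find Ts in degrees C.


Formula: Ts = 80 + k * Cr2O3
Substituting: Ts = 80 + 9.6720 * 4.0970
Result: 119.6262 C


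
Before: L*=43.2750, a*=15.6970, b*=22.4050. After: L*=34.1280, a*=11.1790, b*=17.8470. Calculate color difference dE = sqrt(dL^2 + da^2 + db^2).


dL = -9.1470, da = -4.5180, db = -4.5580
dE = sqrt((-9.1470)^2 + (-4.5180)^2 + (-4.5580)^2) = 11.1739


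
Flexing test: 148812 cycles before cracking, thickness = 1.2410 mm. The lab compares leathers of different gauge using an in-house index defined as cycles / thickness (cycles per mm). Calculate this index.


Formula: Index = cycles / thickness
Substituting: Index = 148812 / 1.2410
Result: 119912.9734 cycles/mm


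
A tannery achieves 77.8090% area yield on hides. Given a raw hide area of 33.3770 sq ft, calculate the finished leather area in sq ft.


Formula: finished = raw * yield / 100
Substituting: finished = 33.3770 * 77.8090 / 100
Result: 25.9703 sq ft


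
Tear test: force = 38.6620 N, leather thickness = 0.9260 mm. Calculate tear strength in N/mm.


Formula: Tear strength = force / thickness
Substituting: Tear strength = 38.6620 / 0.9260
Result: 41.7516 N/mm


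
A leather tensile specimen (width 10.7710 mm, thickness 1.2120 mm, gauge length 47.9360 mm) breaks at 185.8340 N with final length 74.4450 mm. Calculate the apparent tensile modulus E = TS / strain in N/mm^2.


TS = F / (w * t) = 185.8340 / (10.7710 * 1.2120) = 14.2353 N/mm^2
strain = (Lf - L0) / L0 = (74.4450 - 47.9360) / 47.9360 = 0.5530
E = TS / strain = 14.2353 / 0.5530 = 25.7416 N/mm^2


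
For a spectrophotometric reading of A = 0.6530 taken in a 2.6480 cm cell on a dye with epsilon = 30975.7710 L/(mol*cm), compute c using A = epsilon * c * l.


Formula: c = A / (epsilon * l)
Substituting: c = 0.6530 / (30975.7710 * 2.6480)
Result: 7.9611e-06 mol/L


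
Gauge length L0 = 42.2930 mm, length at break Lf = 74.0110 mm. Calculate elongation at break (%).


Formula: Elongation = (Lf - L0) / L0 * 100
Substituting: Elongation = (74.0110 - 42.2930) / 42.2930 * 100
Result: 74.9959 %


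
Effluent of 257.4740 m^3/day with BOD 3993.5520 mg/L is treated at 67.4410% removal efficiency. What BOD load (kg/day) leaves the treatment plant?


Load_in = volume * conc / 1000 = 257.4740 * 3993.5520 / 1000 = 1028.2358 kg/day
Removed = Load_in * eff / 100 = 1028.2358 * 67.4410 / 100 = 693.4525 kg/day
Load_out = Load_in - Removed = 1028.2358 - 693.4525 = 334.7833 kg/day


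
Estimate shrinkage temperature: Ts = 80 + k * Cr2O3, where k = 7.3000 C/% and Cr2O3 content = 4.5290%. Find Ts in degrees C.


Formula: Ts = 80 + k * Cr2O3
Substituting: Ts = 80 + 7.3000 * 4.5290
Result: 113.0617 C


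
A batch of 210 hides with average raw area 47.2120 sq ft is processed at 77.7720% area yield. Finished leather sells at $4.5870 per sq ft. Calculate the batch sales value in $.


Raw_total = N * avg_area = 210 * 47.2120 = 9914.5200 sq ft
Finished = Raw_total * yield / 100 = 9914.5200 * 77.7720 / 100 = 7710.7205 sq ft
Value = Finished * price = 7710.7205 * 4.5870 = 35369.0749 $


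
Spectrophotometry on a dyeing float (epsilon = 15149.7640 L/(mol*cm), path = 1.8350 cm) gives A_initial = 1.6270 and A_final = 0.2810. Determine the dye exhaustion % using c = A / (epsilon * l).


c_initial = A_i / (epsilon * l) = 1.6270 / (15149.7640 * 1.8350) = 5.8526e-05 mol/L
c_final = A_f / (epsilon * l) = 0.2810 / (15149.7640 * 1.8350) = 1.0108e-05 mol/L
Exhaustion = (c_initial - c_final) / c_initial * 100 = (5.8526e-05 - 1.0108e-05) / 5.8526e-05 * 100 = 82.7289 %


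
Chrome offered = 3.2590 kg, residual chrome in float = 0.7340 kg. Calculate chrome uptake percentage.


Formula: Uptake = (offered - residual) / offered * 100
Substituting: Uptake = (3.2590 - 0.7340) / 3.2590 * 100
Result: 77.4778 %


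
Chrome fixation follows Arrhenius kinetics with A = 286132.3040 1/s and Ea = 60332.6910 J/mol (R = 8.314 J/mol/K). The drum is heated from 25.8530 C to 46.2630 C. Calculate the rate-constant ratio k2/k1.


T1 = 25.8530 + 273.15 = 299.0030 K; T2 = 46.2630 + 273.15 = 319.4130 K
k1 = A * exp(-Ea/(R*T1)) = 286132.3040 * exp(-60332.6910/(8.314*299.0030)) = 8.2472e-06 1/s
k2 = A * exp(-Ea/(R*T2)) = 286132.3040 * exp(-60332.6910/(8.314*319.4130)) = 3.8888e-05 1/s
k2/k1 = 3.8888e-05 / 8.2472e-06 = 4.7153


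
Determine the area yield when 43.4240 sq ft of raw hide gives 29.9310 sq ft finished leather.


Formula: Yield = finished / raw * 100
Substituting: Yield = 29.9310 / 43.4240 * 100
Result: 68.9273 %


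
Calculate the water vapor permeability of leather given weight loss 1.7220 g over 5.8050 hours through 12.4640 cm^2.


Formula: WVP = loss / (area * time)
Substituting: WVP = 1.7220 / (12.4640 * 5.8050)
Result: 0.0237998 g/(cm^2*hr)


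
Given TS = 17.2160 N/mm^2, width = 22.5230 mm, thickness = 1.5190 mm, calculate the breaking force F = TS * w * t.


Formula: F = TS * w * t
Substituting: F = 17.2160 * 22.5230 * 1.5190
Result: 589.0013 N


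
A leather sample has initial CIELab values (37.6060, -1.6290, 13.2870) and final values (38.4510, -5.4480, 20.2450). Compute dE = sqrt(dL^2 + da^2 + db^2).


dL = 0.8450, da = -3.8190, db = 6.9580
dE = sqrt(0.8450^2 + (-3.8190)^2 + 6.9580^2) = 7.9820


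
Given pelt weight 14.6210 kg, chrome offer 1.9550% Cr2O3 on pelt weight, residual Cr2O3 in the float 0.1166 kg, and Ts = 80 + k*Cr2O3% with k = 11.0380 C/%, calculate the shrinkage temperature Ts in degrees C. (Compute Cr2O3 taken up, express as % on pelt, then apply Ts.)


Offered = pelt * offer_pct / 100 = 14.6210 * 1.9550 / 100 = 0.2858 kg
Uptake = offered - residual = 0.2858 - 0.1166 = 0.1692 kg
Cr2O3% on pelt = uptake / pelt * 100 = 0.1692 / 14.6210 * 100 = 1.1575 %
Ts = 80 + k * Cr2O3% = 80 + 11.0380 * 1.1575 = 92.7767 C


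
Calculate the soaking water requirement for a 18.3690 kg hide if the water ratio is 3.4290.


Formula: Water = hide_weight * ratio
Substituting: Water = 18.3690 * 3.4290
Result: 62.9873 kg


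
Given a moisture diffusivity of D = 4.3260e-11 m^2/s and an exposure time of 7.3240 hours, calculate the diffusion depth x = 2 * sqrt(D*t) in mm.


t = 7.3240 hr * 3600 = 26366.4000 s
D * t = 4.3260e-11 * 26366.4000 = 1.1406e-06
x = 2 * sqrt(D*t) = 2 * sqrt(1.1406e-06) = 0.00213599 m = 2.1360 mm


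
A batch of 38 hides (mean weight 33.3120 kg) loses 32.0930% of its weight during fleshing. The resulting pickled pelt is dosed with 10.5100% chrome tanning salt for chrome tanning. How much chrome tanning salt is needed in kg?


Total_raw = N * avg_wt = 38 * 33.3120 = 1265.8560 kg
Substrate = Total_raw * (1 - loss/100) = 1265.8560 * (1 - 32.0930/100) = 859.6048 kg
Chrome = Substrate * pct / 100 = 859.6048 * 10.5100 / 100 = 90.3445 kg


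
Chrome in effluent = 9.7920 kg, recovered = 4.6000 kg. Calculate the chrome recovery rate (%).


Formula: Recovery = recovered / input * 100
Substituting: Recovery = 4.6000 / 9.7920 * 100
Result: 46.9771 %


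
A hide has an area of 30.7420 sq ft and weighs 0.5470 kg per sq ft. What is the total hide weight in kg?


Formula: Weight = area * weight_per_sqft
Substituting: Weight = 30.7420 * 0.5470
Result: 16.8159 kg


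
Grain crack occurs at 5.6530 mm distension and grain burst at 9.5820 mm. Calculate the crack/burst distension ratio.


Formula: Ratio = crack / burst
Substituting: Ratio = 5.6530 / 9.5820
Result: 0.5900


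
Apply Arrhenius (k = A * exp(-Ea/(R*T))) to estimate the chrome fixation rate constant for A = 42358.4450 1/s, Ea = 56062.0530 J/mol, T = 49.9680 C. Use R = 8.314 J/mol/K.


T_K = T_C + 273.15 = 49.9680 + 273.15 = 323.1180 K
exponent = -Ea / (R * T_K) = -56062.0530 / (8.314 * 323.1180) = -20.8688
k = A * exp(exponent) = 42358.4450 * exp(-20.8688) = 3.6621e-05 1/s


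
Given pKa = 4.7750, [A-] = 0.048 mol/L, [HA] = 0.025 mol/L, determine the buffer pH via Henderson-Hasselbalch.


ratio = [A-] / [HA] = 0.048 / 0.025 = 1.9200
log10(ratio) = 0.2833
pH = pKa + log10(ratio) = 4.7750 + 0.2833 = 5.0583


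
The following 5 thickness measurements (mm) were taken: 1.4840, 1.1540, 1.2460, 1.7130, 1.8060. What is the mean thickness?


Formula: Average = sum / n
Substituting: Average = 7.4030 / 5
Result: 1.4806 mm


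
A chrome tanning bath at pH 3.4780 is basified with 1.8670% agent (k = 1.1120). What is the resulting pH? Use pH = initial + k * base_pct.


Formula: pH_final = pH_initial + k * base_pct
Substituting: pH_final = 3.4780 + 1.1120 * 1.8670
Result: 5.5541


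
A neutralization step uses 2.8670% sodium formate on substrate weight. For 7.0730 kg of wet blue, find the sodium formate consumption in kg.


Formula: Neutralizer = substrate * pct / 100
Substituting: Neutralizer = 7.0730 * 2.8670 / 100
Result: 0.2028 kg


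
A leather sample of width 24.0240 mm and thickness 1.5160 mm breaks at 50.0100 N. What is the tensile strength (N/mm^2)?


Formula: TS = force / (width * thickness)
Substituting: TS = 50.0100 / (24.0240 * 1.5160)
Result: 1.3731 N/mm^2


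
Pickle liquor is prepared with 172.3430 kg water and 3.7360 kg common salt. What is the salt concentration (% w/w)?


Formula: Conc = salt / (water + salt) * 100
Substituting: Conc = 3.7360 / (172.3430 + 3.7360) * 100
Result: 2.1218 %


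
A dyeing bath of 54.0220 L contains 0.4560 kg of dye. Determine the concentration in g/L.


Formula: Conc = dye_mass(kg) / volume(L) * 1000
Substituting: Conc = 0.4560 / 54.0220 * 1000
Result: 8.4410 g/L


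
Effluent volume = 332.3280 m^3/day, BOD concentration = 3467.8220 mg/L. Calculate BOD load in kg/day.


Formula: BOD_load = volume * conc / 1000
Substituting: BOD_load = 332.3280 * 3467.8220 / 1000
Result: 1152.4543 kg/day


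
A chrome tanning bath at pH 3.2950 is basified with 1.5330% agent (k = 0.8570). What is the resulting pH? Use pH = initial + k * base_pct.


Formula: pH_final = pH_initial + k * base_pct
Substituting: pH_final = 3.2950 + 0.8570 * 1.5330
Result: 4.6088


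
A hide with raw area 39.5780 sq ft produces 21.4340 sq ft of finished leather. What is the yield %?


Formula: Yield = finished / raw * 100
Substituting: Yield = 21.4340 / 39.5780 * 100
Result: 54.1563 %


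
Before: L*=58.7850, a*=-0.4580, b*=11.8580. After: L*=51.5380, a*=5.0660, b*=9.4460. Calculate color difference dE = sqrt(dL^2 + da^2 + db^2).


dL = -7.2470, da = 5.5240, db = -2.4120
dE = sqrt((-7.2470)^2 + 5.5240^2 + (-2.4120)^2) = 9.4261


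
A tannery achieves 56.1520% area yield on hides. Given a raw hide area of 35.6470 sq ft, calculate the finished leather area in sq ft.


Formula: finished = raw * yield / 100
Substituting: finished = 35.6470 * 56.1520 / 100
Result: 20.0165 sq ft


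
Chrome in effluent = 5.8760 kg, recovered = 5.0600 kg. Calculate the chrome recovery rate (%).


Formula: Recovery = recovered / input * 100
Substituting: Recovery = 5.0600 / 5.8760 * 100
Result: 86.1130 %


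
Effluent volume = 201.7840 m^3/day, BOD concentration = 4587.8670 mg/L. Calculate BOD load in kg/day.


Formula: BOD_load = volume * conc / 1000
Substituting: BOD_load = 201.7840 * 4587.8670 / 1000
Result: 925.7582 kg/day


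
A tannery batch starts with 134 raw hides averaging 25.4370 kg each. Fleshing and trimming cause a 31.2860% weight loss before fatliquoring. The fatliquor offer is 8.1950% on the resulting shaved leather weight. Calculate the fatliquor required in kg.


Total_raw = N * avg_wt = 134 * 25.4370 = 3408.5580 kg
Substrate = Total_raw * (1 - loss/100) = 3408.5580 * (1 - 31.2860/100) = 2342.1565 kg
Fat = Substrate * pct / 100 = 2342.1565 * 8.1950 / 100 = 191.9397 kg


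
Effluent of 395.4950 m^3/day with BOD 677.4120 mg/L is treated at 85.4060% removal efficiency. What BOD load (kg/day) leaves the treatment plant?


Load_in = volume * conc / 1000 = 395.4950 * 677.4120 / 1000 = 267.9131 kg/day
Removed = Load_in * eff / 100 = 267.9131 * 85.4060 / 100 = 228.8138 kg/day
Load_out = Load_in - Removed = 267.9131 - 228.8138 = 39.0992 kg/day


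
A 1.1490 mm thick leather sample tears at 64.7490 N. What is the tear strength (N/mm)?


Formula: Tear strength = force / thickness
Substituting: Tear strength = 64.7490 / 1.1490
Result: 56.3525 N/mm


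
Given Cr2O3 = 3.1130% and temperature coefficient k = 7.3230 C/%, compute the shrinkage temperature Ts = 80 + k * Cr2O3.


Formula: Ts = 80 + k * Cr2O3
Substituting: Ts = 80 + 7.3230 * 3.1130
Result: 102.7965 C


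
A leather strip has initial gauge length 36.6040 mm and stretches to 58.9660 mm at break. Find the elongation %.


Formula: Elongation = (Lf - L0) / L0 * 100
Substituting: Elongation = (58.9660 - 36.6040) / 36.6040 * 100
Result: 61.0917 %


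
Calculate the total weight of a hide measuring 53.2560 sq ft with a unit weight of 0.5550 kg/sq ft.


Formula: Weight = area * weight_per_sqft
Substituting: Weight = 53.2560 * 0.5550
Result: 29.5571 kg


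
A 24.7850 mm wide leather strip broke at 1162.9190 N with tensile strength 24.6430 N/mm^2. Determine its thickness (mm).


Formula: t = F / (TS * w)
Substituting: t = 1162.9190 / (24.6430 * 24.7850)
Result: 1.9040 mm


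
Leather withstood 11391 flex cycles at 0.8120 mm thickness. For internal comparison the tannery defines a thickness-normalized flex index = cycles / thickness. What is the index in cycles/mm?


Formula: Index = cycles / thickness
Substituting: Index = 11391 / 0.8120
Result: 14028.3251 cycles/mm


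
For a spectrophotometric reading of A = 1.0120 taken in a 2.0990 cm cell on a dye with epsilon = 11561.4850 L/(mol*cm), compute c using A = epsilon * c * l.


Formula: c = A / (epsilon * l)
Substituting: c = 1.0120 / (11561.4850 * 2.0990)
Result: 4.1702e-05 mol/L


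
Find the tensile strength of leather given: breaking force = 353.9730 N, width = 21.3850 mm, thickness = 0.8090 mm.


Formula: TS = force / (width * thickness)
Substituting: TS = 353.9730 / (21.3850 * 0.8090)
Result: 20.4603 N/mm^2


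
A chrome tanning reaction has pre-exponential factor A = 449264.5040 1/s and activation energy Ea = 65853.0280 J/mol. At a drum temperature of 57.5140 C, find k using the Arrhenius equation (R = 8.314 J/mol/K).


T_K = T_C + 273.15 = 57.5140 + 273.15 = 330.6640 K
exponent = -Ea / (R * T_K) = -65853.0280 / (8.314 * 330.6640) = -23.9540
k = A * exp(exponent) = 449264.5040 * exp(-23.9540) = 1.7758e-05 1/s


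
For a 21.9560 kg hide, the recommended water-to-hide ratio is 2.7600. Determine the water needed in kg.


Formula: Water = hide_weight * ratio
Substituting: Water = 21.9560 * 2.7600
Result: 60.5986 kg


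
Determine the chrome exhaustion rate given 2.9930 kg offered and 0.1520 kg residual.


Formula: Uptake = (offered - residual) / offered * 100
Substituting: Uptake = (2.9930 - 0.1520) / 2.9930 * 100
Result: 94.9215 %


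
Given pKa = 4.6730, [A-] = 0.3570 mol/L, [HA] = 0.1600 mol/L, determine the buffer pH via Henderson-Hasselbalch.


ratio = [A-] / [HA] = 0.3570 / 0.1600 = 2.2312
log10(ratio) = 0.3485
pH = pKa + log10(ratio) = 4.6730 + 0.3485 = 5.0215


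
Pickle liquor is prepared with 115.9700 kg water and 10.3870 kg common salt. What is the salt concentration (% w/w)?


Formula: Conc = salt / (water + salt) * 100
Substituting: Conc = 10.3870 / (115.9700 + 10.3870) * 100
Result: 8.2204 %


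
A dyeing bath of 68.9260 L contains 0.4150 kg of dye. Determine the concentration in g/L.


Formula: Conc = dye_mass(kg) / volume(L) * 1000
Substituting: Conc = 0.4150 / 68.9260 * 1000
Result: 6.0210 g/L


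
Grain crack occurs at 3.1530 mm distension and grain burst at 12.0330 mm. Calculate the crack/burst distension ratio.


Formula: Ratio = crack / burst
Substituting: Ratio = 3.1530 / 12.0330
Result: 0.2620


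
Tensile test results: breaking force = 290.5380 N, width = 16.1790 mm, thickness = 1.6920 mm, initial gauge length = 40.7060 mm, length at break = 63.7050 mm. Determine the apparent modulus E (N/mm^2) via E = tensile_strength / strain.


TS = F / (w * t) = 290.5380 / (16.1790 * 1.6920) = 10.6133 N/mm^2
strain = (Lf - L0) / L0 = (63.7050 - 40.7060) / 40.7060 = 0.5650
E = TS / strain = 10.6133 / 0.5650 = 18.7845 N/mm^2


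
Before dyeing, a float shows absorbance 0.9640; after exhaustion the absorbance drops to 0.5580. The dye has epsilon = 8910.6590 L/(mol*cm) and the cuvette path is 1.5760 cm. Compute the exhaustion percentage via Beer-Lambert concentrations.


c_initial = A_i / (epsilon * l) = 0.9640 / (8910.6590 * 1.5760) = 6.8645e-05 mol/L
c_final = A_f / (epsilon * l) = 0.5580 / (8910.6590 * 1.5760) = 3.9735e-05 mol/L
Exhaustion = (c_initial - c_final) / c_initial * 100 = (6.8645e-05 - 3.9735e-05) / 6.8645e-05 * 100 = 42.1162 %


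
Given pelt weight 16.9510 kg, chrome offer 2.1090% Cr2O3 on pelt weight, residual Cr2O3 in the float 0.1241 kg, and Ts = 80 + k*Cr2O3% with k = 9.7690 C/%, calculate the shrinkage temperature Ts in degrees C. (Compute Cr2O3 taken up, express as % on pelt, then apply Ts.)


Offered = pelt * offer_pct / 100 = 16.9510 * 2.1090 / 100 = 0.3575 kg
Uptake = offered - residual = 0.3575 - 0.1241 = 0.2334 kg
Cr2O3% on pelt = uptake / pelt * 100 = 0.2334 / 16.9510 * 100 = 1.3769 %
Ts = 80 + k * Cr2O3% = 80 + 9.7690 * 1.3769 = 93.4508 C


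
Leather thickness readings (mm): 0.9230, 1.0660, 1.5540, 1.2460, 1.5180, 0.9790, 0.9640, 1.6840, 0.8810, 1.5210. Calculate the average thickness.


Formula: Average = sum / n
Substituting: Average = 12.3360 / 10
Result: 1.2336 mm


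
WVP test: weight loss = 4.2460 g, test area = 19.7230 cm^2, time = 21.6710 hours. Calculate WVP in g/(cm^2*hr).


Formula: WVP = loss / (area * time)
Substituting: WVP = 4.2460 / (19.7230 * 21.6710)
Result: 0.00993409 g/(cm^2*hr)


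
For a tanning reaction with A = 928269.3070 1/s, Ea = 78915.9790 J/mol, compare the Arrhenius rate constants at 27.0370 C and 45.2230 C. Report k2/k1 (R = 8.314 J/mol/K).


T1 = 27.0370 + 273.15 = 300.1870 K; T2 = 45.2230 + 273.15 = 318.3730 K
k1 = A * exp(-Ea/(R*T1)) = 928269.3070 * exp(-78915.9790/(8.314*300.1870)) = 1.7189e-08 1/s
k2 = A * exp(-Ea/(R*T2)) = 928269.3070 * exp(-78915.9790/(8.314*318.3730)) = 1.0463e-07 1/s
k2/k1 = 1.0463e-07 / 1.7189e-08 = 6.0872


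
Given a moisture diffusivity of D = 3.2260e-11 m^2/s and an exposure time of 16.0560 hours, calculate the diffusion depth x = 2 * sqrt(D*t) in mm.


t = 16.0560 hr * 3600 = 57801.6000 s
D * t = 3.2260e-11 * 57801.6000 = 1.8647e-06
x = 2 * sqrt(D*t) = 2 * sqrt(1.8647e-06) = 0.00273107 m = 2.7311 mm


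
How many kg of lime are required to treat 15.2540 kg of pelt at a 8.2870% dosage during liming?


Formula: Lime = substrate * pct / 100
Substituting: Lime = 15.2540 * 8.2870 / 100
Result: 1.2641 kg


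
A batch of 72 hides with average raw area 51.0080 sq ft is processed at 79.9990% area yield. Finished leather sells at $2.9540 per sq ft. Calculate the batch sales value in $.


Raw_total = N * avg_area = 72 * 51.0080 = 3672.5760 sq ft
Finished = Raw_total * yield / 100 = 3672.5760 * 79.9990 / 100 = 2938.0241 sq ft
Value = Finished * price = 2938.0241 * 2.9540 = 8678.9231 $


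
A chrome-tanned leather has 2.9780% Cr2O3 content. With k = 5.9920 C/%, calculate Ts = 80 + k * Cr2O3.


Formula: Ts = 80 + k * Cr2O3
Substituting: Ts = 80 + 5.9920 * 2.9780
Result: 97.8442 C


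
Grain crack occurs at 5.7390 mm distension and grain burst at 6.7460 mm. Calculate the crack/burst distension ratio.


Formula: Ratio = crack / burst
Substituting: Ratio = 5.7390 / 6.7460
Result: 0.8507


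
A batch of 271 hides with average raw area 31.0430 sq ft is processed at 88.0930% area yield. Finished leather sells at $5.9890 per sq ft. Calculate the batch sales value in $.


Raw_total = N * avg_area = 271 * 31.0430 = 8412.6530 sq ft
Finished = Raw_total * yield / 100 = 8412.6530 * 88.0930 / 100 = 7410.9584 sq ft
Value = Finished * price = 7410.9584 * 5.9890 = 44384.2299 $


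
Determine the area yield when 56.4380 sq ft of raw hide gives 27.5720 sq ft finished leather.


Formula: Yield = finished / raw * 100
Substituting: Yield = 27.5720 / 56.4380 * 100
Result: 48.8536 %


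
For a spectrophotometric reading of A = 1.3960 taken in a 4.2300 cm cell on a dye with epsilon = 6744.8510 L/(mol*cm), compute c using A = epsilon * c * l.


Formula: c = A / (epsilon * l)
Substituting: c = 1.3960 / (6744.8510 * 4.2300)
Result: 4.8930e-05 mol/L


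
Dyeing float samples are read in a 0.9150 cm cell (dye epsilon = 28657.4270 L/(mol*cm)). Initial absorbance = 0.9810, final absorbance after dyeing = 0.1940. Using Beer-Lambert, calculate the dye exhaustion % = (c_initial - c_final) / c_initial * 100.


c_initial = A_i / (epsilon * l) = 0.9810 / (28657.4270 * 0.9150) = 3.7412e-05 mol/L
c_final = A_f / (epsilon * l) = 0.1940 / (28657.4270 * 0.9150) = 7.3985e-06 mol/L
Exhaustion = (c_initial - c_final) / c_initial * 100 = (3.7412e-05 - 7.3985e-06) / 3.7412e-05 * 100 = 80.2243 %


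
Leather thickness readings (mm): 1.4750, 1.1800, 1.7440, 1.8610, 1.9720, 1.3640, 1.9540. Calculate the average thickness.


Formula: Average = sum / n
Substituting: Average = 11.5500 / 7
Result: 1.6500 mm


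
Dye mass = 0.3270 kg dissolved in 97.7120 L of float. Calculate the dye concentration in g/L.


Formula: Conc = dye_mass(kg) / volume(L) * 1000
Substituting: Conc = 0.3270 / 97.7120 * 1000
Result: 3.3466 g/L


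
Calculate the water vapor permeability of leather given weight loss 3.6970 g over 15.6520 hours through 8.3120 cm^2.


Formula: WVP = loss / (area * time)
Substituting: WVP = 3.6970 / (8.3120 * 15.6520)
Result: 0.0284167 g/(cm^2*hr)


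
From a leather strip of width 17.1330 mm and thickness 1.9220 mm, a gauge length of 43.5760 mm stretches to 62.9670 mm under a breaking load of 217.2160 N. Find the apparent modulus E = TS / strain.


TS = F / (w * t) = 217.2160 / (17.1330 * 1.9220) = 6.5964 N/mm^2
strain = (Lf - L0) / L0 = (62.9670 - 43.5760) / 43.5760 = 0.4450
E = TS / strain = 6.5964 / 0.4450 = 14.8235 N/mm^2


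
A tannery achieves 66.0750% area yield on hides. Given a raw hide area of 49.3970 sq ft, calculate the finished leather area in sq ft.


Formula: finished = raw * yield / 100
Substituting: finished = 49.3970 * 66.0750 / 100
Result: 32.6391 sq ft


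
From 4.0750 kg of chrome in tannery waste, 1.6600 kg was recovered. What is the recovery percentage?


Formula: Recovery = recovered / input * 100
Substituting: Recovery = 1.6600 / 4.0750 * 100
Result: 40.7362 %


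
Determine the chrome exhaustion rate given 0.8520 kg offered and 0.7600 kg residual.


Formula: Uptake = (offered - residual) / offered * 100
Substituting: Uptake = (0.8520 - 0.7600) / 0.8520 * 100
Result: 10.7981 %


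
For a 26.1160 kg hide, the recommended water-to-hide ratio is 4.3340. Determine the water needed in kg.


Formula: Water = hide_weight * ratio
Substituting: Water = 26.1160 * 4.3340
Result: 113.1867 kg


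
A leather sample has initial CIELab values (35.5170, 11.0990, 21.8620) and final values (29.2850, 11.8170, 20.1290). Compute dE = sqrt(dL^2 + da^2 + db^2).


dL = -6.2320, da = 0.7180, db = -1.7330
dE = sqrt((-6.2320)^2 + 0.7180^2 + (-1.7330)^2) = 6.5082


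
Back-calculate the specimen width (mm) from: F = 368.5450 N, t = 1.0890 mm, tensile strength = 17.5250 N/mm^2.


Formula: w = F / (TS * t)
Substituting: w = 368.5450 / (17.5250 * 1.0890)
Result: 19.3110 mm


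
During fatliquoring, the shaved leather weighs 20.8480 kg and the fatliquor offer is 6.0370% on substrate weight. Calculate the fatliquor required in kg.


Formula: Fat = substrate * pct / 100
Substituting: Fat = 20.8480 * 6.0370 / 100
Result: 1.2586 kg


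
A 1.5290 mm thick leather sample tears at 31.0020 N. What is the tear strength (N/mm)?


Formula: Tear strength = force / thickness
Substituting: Tear strength = 31.0020 / 1.5290
Result: 20.2760 N/mm


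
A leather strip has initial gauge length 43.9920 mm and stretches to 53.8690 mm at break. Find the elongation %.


Formula: Elongation = (Lf - L0) / L0 * 100
Substituting: Elongation = (53.8690 - 43.9920) / 43.9920 * 100
Result: 22.4518 %


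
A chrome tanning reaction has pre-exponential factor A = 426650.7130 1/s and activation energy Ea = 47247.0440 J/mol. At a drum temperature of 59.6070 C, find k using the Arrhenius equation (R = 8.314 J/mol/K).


T_K = T_C + 273.15 = 59.6070 + 273.15 = 332.7570 K
exponent = -Ea / (R * T_K) = -47247.0440 / (8.314 * 332.7570) = -17.0780
k = A * exp(exponent) = 426650.7130 * exp(-17.0780) = 0.0163374 1/s


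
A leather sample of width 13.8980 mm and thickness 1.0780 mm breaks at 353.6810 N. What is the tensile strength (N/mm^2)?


Formula: TS = force / (width * thickness)
Substituting: TS = 353.6810 / (13.8980 * 1.0780)
Result: 23.6070 N/mm^2


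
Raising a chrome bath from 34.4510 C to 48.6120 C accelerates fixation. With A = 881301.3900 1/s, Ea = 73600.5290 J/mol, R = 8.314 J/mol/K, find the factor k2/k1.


T1 = 34.4510 + 273.15 = 307.6010 K; T2 = 48.6120 + 273.15 = 321.7620 K
k1 = A * exp(-Ea/(R*T1)) = 881301.3900 * exp(-73600.5290/(8.314*307.6010)) = 2.7948e-07 1/s
k2 = A * exp(-Ea/(R*T2)) = 881301.3900 * exp(-73600.5290/(8.314*321.7620)) = 9.9181e-07 1/s
k2/k1 = 9.9181e-07 / 2.7948e-07 = 3.5488


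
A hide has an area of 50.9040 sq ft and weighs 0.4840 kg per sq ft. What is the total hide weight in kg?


Formula: Weight = area * weight_per_sqft
Substituting: Weight = 50.9040 * 0.4840
Result: 24.6375 kg


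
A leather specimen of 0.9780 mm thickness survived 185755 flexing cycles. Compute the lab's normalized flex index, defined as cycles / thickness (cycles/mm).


Formula: Index = cycles / thickness
Substituting: Index = 185755 / 0.9780
Result: 189933.5378 cycles/mm


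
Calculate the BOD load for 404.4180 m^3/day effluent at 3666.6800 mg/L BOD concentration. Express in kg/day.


Formula: BOD_load = volume * conc / 1000
Substituting: BOD_load = 404.4180 * 3666.6800 / 1000
Result: 1482.8714 kg/day


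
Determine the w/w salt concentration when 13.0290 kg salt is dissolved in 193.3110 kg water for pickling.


Formula: Conc = salt / (water + salt) * 100
Substituting: Conc = 13.0290 / (193.3110 + 13.0290) * 100
Result: 6.3143 %


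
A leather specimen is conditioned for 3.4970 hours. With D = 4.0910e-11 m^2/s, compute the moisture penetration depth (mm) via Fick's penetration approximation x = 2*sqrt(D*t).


t = 3.4970 hr * 3600 = 12589.2000 s
D * t = 4.0910e-11 * 12589.2000 = 5.1502e-07
x = 2 * sqrt(D*t) = 2 * sqrt(5.1502e-07) = 0.0014353 m = 1.4353 mm


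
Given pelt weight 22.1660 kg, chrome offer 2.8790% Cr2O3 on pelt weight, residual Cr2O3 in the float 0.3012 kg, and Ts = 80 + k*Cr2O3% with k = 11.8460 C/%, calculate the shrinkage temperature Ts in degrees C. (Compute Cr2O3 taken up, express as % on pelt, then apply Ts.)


Offered = pelt * offer_pct / 100 = 22.1660 * 2.8790 / 100 = 0.6382 kg
Uptake = offered - residual = 0.6382 - 0.3012 = 0.3370 kg
Cr2O3% on pelt = uptake / pelt * 100 = 0.3370 / 22.1660 * 100 = 1.5202 %
Ts = 80 + k * Cr2O3% = 80 + 11.8460 * 1.5202 = 98.0078 C


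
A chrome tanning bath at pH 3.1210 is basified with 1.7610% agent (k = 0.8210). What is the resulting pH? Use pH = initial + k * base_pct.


Formula: pH_final = pH_initial + k * base_pct
Substituting: pH_final = 3.1210 + 0.8210 * 1.7610
Result: 4.5668


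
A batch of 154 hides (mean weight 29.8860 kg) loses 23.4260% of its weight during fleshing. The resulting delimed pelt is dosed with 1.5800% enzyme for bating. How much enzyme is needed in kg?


Total_raw = N * avg_wt = 154 * 29.8860 = 4602.4440 kg
Substrate = Total_raw * (1 - loss/100) = 4602.4440 * (1 - 23.4260/100) = 3524.2755 kg
Enzyme = Substrate * pct / 100 = 3524.2755 * 1.5800 / 100 = 55.6836 kg


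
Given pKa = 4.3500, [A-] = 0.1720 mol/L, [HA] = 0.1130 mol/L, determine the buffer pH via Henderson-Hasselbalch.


ratio = [A-] / [HA] = 0.1720 / 0.1130 = 1.5221
log10(ratio) = 0.1825
pH = pKa + log10(ratio) = 4.3500 + 0.1825 = 4.5325


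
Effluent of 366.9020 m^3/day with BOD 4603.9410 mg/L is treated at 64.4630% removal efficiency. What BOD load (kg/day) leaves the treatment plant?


Load_in = volume * conc / 1000 = 366.9020 * 4603.9410 / 1000 = 1689.1952 kg/day
Removed = Load_in * eff / 100 = 1689.1952 * 64.4630 / 100 = 1088.9059 kg/day
Load_out = Load_in - Removed = 1689.1952 - 1088.9059 = 600.2893 kg/day


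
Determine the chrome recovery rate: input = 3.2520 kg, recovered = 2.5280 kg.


Formula: Recovery = recovered / input * 100
Substituting: Recovery = 2.5280 / 3.2520 * 100
Result: 77.7368 %


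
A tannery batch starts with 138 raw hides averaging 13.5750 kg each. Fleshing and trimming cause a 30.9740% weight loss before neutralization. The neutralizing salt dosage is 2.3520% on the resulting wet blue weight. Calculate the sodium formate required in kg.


Total_raw = N * avg_wt = 138 * 13.5750 = 1873.3500 kg
Substrate = Total_raw * (1 - loss/100) = 1873.3500 * (1 - 30.9740/100) = 1293.0986 kg
Neutralizer = Substrate * pct / 100 = 1293.0986 * 2.3520 / 100 = 30.4137 kg


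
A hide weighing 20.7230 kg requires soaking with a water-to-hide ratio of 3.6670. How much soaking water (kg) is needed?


Formula: Water = hide_weight * ratio
Substituting: Water = 20.7230 * 3.6670
Result: 75.9912 kg


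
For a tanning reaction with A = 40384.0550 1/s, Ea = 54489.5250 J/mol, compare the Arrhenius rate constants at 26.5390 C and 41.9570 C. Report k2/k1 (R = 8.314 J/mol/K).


T1 = 26.5390 + 273.15 = 299.6890 K; T2 = 41.9570 + 273.15 = 315.1070 K
k1 = A * exp(-Ea/(R*T1)) = 40384.0550 * exp(-54489.5250/(8.314*299.6890)) = 1.2840e-05 1/s
k2 = A * exp(-Ea/(R*T2)) = 40384.0550 * exp(-54489.5250/(8.314*315.1070)) = 3.7434e-05 1/s
k2/k1 = 3.7434e-05 / 1.2840e-05 = 2.9155


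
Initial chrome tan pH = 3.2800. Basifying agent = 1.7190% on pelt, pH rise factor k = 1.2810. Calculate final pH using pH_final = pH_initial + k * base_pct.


Formula: pH_final = pH_initial + k * base_pct
Substituting: pH_final = 3.2800 + 1.2810 * 1.7190
Result: 5.4820


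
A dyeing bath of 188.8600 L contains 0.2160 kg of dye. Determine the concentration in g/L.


Formula: Conc = dye_mass(kg) / volume(L) * 1000
Substituting: Conc = 0.2160 / 188.8600 * 1000
Result: 1.1437 g/L


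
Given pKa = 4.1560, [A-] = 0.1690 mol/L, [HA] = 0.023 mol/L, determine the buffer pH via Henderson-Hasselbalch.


ratio = [A-] / [HA] = 0.1690 / 0.023 = 7.3478
log10(ratio) = 0.8662
pH = pKa + log10(ratio) = 4.1560 + 0.8662 = 5.0222


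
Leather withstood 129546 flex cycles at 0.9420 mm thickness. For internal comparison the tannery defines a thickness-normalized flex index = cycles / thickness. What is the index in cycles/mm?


Formula: Index = cycles / thickness
Substituting: Index = 129546 / 0.9420
Result: 137522.2930 cycles/mm


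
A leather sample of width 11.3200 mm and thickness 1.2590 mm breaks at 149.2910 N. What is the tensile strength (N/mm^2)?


Formula: TS = force / (width * thickness)
Substituting: TS = 149.2910 / (11.3200 * 1.2590)
Result: 10.4752 N/mm^2


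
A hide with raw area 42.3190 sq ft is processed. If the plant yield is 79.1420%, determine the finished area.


Formula: finished = raw * yield / 100
Substituting: finished = 42.3190 * 79.1420 / 100
Result: 33.4921 sq ft


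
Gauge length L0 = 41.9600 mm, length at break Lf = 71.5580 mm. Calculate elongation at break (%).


Formula: Elongation = (Lf - L0) / L0 * 100
Substituting: Elongation = (71.5580 - 41.9600) / 41.9600 * 100
Result: 70.5386 %


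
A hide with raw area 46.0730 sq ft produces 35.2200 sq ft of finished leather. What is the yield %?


Formula: Yield = finished / raw * 100
Substituting: Yield = 35.2200 / 46.0730 * 100
Result: 76.4439 %


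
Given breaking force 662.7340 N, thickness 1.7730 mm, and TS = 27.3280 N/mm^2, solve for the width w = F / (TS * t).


Formula: w = F / (TS * t)
Substituting: w = 662.7340 / (27.3280 * 1.7730)
Result: 13.6780 mm


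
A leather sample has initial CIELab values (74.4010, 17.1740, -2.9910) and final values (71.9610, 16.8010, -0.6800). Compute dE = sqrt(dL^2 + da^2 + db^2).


dL = -2.4400, da = -0.3730, db = 2.3110
dE = sqrt((-2.4400)^2 + (-0.3730)^2 + 2.3110^2) = 3.3813


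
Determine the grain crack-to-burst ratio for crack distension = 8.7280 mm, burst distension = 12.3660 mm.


Formula: Ratio = crack / burst
Substituting: Ratio = 8.7280 / 12.3660
Result: 0.7058


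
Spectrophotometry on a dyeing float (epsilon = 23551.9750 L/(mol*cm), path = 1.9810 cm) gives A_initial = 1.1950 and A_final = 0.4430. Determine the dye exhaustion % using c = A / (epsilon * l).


c_initial = A_i / (epsilon * l) = 1.1950 / (23551.9750 * 1.9810) = 2.5613e-05 mol/L
c_final = A_f / (epsilon * l) = 0.4430 / (23551.9750 * 1.9810) = 9.4949e-06 mol/L
Exhaustion = (c_initial - c_final) / c_initial * 100 = (2.5613e-05 - 9.4949e-06) / 2.5613e-05 * 100 = 62.9289 %


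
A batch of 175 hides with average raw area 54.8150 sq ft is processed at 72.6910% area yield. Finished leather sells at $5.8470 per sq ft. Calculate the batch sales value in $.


Raw_total = N * avg_area = 175 * 54.8150 = 9592.6250 sq ft
Finished = Raw_total * yield / 100 = 9592.6250 * 72.6910 / 100 = 6972.9750 sq ft
Value = Finished * price = 6972.9750 * 5.8470 = 40770.9851 $


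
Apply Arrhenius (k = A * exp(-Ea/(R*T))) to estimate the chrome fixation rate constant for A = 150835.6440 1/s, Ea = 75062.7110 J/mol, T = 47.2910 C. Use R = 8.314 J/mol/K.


T_K = T_C + 273.15 = 47.2910 + 273.15 = 320.4410 K
exponent = -Ea / (R * T_K) = -75062.7110 / (8.314 * 320.4410) = -28.1751
k = A * exp(exponent) = 150835.6440 * exp(-28.1751) = 8.7538e-08 1/s
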